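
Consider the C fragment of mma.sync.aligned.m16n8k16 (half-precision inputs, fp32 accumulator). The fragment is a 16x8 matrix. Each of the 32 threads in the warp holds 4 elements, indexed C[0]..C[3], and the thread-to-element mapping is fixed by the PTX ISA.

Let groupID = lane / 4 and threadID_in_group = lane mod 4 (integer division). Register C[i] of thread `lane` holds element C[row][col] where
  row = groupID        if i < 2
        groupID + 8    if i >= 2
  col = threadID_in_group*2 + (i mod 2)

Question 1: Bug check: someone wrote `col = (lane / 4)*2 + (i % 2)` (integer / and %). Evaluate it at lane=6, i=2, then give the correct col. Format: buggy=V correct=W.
buggy=2 correct=4

`(lane / 4)*2 + (i % 2)`[6,2]→2
6: G=1,T=2
[2] (1+8,2*2+0) = (9,4)
col: 2 vs 4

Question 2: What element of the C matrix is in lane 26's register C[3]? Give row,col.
lane 26=>26/4=6, 26 mod 4=2
i=3  r:6+8=>14  c:2·2+1=>5

14,5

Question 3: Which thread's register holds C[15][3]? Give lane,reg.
r: 15->gid=7,r8=1  c: 3->tid=1,i&1=1
L=7*4+1=29  i=1*2+1=3

29,3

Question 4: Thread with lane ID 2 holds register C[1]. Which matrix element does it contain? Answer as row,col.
2: gr=0,th=2
[1] (0+0,2*2+1) = (0,5)

0,5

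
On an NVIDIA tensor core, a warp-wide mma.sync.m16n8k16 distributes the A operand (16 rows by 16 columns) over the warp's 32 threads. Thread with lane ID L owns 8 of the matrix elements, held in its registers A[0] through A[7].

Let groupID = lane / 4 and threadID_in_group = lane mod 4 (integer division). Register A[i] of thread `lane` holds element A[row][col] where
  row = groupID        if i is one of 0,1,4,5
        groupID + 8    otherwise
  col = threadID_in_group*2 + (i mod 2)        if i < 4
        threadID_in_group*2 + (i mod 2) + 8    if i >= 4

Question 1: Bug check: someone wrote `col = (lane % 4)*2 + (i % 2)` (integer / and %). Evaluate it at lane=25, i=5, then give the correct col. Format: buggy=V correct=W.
buggy=3 correct=11

`(lane % 4)*2 + (i % 2)`[25,5]->3
L=25->gid=25>>2=6, tid=25&3=1
[5]->row 6+0=6  col 1·2+1+8=11
col: 3 vs 11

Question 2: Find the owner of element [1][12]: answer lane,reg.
6,4

r:1=>grp=1,rB=0  c:12=>cB=1,tig=2,lo=0
L=1*4+2=6  i=1*4+0*2+0=4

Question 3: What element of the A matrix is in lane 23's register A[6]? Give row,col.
lane 23⇒23/4=5, 23 mod 4=3
i=6  r:5+8⇒13  c:2·3+0+8⇒14

13,14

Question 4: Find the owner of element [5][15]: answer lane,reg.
r=5->g=5,rb=0  c=15->cb=1,t=3,b0=1
L=5*4+3=23  i=1*4+0*2+1=5

23,5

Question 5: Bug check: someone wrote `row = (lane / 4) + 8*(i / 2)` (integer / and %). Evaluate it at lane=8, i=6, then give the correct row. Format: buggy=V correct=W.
`(lane / 4) + 8*(i / 2)`[8,6]->26
8: g=2,t=0
[6] (2+8,0*2+0+8) = (10,8)
row: 26 vs 10

buggy=26 correct=10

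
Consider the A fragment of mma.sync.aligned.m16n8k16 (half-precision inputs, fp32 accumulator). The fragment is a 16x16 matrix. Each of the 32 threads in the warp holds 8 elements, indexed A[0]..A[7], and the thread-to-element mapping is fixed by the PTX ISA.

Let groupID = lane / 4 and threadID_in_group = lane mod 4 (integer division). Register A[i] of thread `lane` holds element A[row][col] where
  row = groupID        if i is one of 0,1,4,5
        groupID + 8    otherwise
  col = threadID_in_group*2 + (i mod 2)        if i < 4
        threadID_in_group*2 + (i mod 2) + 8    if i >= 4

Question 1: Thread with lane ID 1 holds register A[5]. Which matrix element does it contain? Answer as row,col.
1: g=0,t=1
[5] (0+0,1*2+1+8) = (0,11)

0,11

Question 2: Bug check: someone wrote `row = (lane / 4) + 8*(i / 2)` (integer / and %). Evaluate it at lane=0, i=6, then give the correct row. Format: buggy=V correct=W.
`(lane / 4) + 8*(i / 2)`[0,6]->24
0: gid=0,tid=0
[6] (0+8,0*2+0+8) = (8,8)
row: 24 vs 8

buggy=24 correct=8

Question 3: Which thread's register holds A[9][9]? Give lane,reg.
r:9=>grp=1,rB=1  c:9=>cB=1,tig=0,lo=1
L=1*4+0=4  i=1*4+1*2+1=7

4,7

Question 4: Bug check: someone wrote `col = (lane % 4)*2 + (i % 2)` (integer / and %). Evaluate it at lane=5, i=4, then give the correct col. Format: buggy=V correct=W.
buggy=2 correct=10

`(lane % 4)*2 + (i % 2)`[5,4]->2
lane 5: gid=1 (5/4), tid=1 (5%4)
i=4: r=1+0=1, c=1*2+0+8=10
col: 2 vs 10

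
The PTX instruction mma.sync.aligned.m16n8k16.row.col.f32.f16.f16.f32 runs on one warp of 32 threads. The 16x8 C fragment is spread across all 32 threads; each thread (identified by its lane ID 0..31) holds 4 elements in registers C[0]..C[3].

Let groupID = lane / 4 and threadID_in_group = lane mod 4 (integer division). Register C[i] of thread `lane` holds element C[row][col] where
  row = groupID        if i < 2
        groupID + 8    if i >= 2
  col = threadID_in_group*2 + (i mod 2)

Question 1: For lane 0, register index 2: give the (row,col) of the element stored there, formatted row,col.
8,0

lane 0=>0/4=0, 0 mod 4=0
i=2  r:0+8=>8  c:2·0+0=>0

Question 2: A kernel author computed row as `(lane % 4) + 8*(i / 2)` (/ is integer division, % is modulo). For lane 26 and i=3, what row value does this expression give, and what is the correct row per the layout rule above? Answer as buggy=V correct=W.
`(lane % 4) + 8*(i / 2)`[26,3]->10
lane 26->26/4=6, 26 mod 4=2
i=3  r:6+8->14  c:2·2+1->5
row: 10 vs 14

buggy=10 correct=14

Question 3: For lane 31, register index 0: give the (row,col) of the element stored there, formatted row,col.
L=31=>grp=31>>2=7, tig=31&3=3
[0]=>row 7+0=7  col 3·2+0=6

7,6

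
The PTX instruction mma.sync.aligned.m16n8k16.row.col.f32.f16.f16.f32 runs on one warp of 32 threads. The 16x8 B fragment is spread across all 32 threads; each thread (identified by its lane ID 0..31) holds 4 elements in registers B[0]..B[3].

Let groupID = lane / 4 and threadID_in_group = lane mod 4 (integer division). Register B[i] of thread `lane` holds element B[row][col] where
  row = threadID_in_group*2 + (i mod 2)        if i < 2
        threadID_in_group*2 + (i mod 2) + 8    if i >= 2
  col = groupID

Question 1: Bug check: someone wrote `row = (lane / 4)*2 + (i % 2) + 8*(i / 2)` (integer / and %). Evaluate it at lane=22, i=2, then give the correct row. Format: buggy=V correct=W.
buggy=18 correct=12

`(lane / 4)*2 + (i % 2) + 8*(i / 2)`[22,2]→18
lane 22: G=5 (22/4), T=2 (22%4)
i=2: r=2*2+0+8=12, c=G=5
row: 18 vs 12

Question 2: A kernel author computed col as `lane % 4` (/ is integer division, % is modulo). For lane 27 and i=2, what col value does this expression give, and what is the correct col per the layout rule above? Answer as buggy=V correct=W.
`lane % 4`[27,2]⇒3
lane 27: gr=6 (27/4), th=3 (27%4)
i=2: r=3*2+0+8=14, c=gr=6
col: 3 vs 6

buggy=3 correct=6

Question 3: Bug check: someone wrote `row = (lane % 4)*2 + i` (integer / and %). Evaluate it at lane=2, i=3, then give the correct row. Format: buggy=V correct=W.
`(lane % 4)*2 + i`[2,3]→7
L=2→G=2>>2=0, T=2&3=2
[3]→row 2·2+1+8=13  col G=0
row: 7 vs 13

buggy=7 correct=13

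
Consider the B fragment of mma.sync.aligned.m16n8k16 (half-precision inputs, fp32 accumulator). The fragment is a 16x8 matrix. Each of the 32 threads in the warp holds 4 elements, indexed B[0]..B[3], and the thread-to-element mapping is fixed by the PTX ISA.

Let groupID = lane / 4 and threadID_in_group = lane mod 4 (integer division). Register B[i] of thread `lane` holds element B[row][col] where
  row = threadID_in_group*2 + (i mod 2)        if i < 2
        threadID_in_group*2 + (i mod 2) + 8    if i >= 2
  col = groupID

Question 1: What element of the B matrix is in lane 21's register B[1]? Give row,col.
3,5

21: gid=5,tid=1
[1] (1*2+1+0,5) = (3,5)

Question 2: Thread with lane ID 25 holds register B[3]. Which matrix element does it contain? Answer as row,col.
lane 25->25/4=6, 25 mod 4=1
i=3  r:2·1+1+8->11  c:6

11,6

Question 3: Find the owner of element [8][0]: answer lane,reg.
0,2

c=0→G=0  r=8→rhi=1,T=0,p=0
L=0*4+0=0  i=1*2+0=2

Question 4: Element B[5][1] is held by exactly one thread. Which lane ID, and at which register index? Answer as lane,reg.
6,1

c: 1->gid=1  r: 5->r8=0,tid=2,i&1=1
L=1*4+2=6  i=0*2+1=1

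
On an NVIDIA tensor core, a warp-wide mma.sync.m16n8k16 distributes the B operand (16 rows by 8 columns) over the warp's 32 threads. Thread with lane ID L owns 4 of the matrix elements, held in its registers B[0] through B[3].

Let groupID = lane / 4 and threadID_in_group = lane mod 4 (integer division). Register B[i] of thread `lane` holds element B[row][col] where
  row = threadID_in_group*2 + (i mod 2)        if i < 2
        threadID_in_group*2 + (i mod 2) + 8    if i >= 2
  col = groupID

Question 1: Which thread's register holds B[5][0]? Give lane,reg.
c=0→G=0  r=5→rhi=0,T=2,p=1
L=0*4+2=2  i=0*2+1=1

2,1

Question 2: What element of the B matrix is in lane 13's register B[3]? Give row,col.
11,3

13: g=3,t=1
[3] (1*2+1+8,3) = (11,3)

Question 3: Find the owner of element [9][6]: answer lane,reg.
24,3

c=6→G=6  r=9→rhi=1,T=0,p=1
L=6*4+0=24  i=1*2+1=3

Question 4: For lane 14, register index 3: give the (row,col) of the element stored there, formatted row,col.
13,3

L=14=>grp=14>>2=3, tig=14&3=2
[3]=>row 2·2+1+8=13  col grp=3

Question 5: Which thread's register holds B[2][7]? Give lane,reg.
29,0

c=7→G=7  r=2→rhi=0,T=1,p=0
L=7*4+1=29  i=0*2+0=0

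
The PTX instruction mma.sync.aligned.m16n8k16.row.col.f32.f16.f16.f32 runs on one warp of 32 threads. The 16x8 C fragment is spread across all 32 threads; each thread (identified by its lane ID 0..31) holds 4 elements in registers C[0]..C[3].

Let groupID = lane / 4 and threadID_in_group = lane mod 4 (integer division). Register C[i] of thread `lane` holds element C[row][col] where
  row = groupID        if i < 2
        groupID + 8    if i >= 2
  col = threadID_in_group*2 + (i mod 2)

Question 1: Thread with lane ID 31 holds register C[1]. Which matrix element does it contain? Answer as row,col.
7,7

lane 31: G=7 (31/4), T=3 (31%4)
i=1: r=7+0=7, c=3*2+1=7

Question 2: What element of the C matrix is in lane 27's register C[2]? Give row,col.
14,6

L=27⇒gr=27>>2=6, th=27&3=3
[2]⇒row 6+8=14  col 3·2+0=6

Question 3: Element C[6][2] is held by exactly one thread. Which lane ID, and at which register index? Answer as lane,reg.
25,0

r=6->g=6,rb=0  c=2->t=1,b0=0
L=6*4+1=25  i=0*2+0=0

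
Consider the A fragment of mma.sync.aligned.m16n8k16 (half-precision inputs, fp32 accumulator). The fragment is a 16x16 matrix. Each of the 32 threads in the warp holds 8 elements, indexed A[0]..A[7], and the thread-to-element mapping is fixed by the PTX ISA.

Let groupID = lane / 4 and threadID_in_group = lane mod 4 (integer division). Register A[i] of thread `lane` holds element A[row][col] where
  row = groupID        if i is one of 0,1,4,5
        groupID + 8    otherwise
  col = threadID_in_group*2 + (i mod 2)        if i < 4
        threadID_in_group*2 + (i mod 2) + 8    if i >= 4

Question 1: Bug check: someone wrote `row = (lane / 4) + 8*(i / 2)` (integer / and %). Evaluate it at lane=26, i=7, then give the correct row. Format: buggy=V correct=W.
`(lane / 4) + 8*(i / 2)`[26,7]->30
lane 26->26/4=6, 26 mod 4=2
i=7  r:6+8->14  c:2·2+1+8->13
row: 30 vs 14

buggy=30 correct=14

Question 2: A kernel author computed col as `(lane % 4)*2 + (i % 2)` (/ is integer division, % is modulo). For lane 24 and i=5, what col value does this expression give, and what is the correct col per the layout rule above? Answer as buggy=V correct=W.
`(lane % 4)*2 + (i % 2)`[24,5]=>1
L=24=>grp=24>>2=6, tig=24&3=0
[5]=>row 6+0=6  col 0·2+1+8=9
col: 1 vs 9

buggy=1 correct=9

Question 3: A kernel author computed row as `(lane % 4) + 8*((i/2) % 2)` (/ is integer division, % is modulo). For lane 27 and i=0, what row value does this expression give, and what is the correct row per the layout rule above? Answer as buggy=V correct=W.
`(lane % 4) + 8*((i/2) % 2)`[27,0]->3
27: g=6,t=3
[0] (6+0,3*2+0+0) = (6,6)
row: 3 vs 6

buggy=3 correct=6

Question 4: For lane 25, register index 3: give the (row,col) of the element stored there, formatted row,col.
14,3

lane 25: gr=6 (25/4), th=1 (25%4)
i=3: r=6+8=14, c=1*2+1+0=3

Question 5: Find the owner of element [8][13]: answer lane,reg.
2,7

r=8->g=0,rb=1  c=13->cb=1,t=2,b0=1
L=0*4+2=2  i=1*4+1*2+1=7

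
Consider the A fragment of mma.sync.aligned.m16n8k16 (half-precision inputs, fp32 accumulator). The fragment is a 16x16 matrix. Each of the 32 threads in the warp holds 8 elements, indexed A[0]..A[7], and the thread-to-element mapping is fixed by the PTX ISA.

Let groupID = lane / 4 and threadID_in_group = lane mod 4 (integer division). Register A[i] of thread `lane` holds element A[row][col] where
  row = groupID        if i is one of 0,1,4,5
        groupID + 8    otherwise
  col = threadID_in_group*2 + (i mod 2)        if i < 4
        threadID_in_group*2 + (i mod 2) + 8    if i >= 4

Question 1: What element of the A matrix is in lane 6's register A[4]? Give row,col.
1,12

6: g=1,t=2
[4] (1+0,2*2+0+8) = (1,12)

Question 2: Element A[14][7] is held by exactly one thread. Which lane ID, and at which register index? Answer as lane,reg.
27,3

r=14->g=6,rb=1  c=7->cb=0,t=3,b0=1
L=6*4+3=27  i=0*4+1*2+1=3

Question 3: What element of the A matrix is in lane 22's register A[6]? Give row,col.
L=22→G=22>>2=5, T=22&3=2
[6]→row 5+8=13  col 2·2+0+8=12

13,12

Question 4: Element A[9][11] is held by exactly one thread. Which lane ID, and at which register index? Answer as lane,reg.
5,7

r=9⇒gr=1,Rb=1  c=11⇒Cb=1,th=1,odd=1
L=1*4+1=5  i=1*4+1*2+1=7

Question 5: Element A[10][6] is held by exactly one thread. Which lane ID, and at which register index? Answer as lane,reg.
r: 10->gid=2,r8=1  c: 6->c8=0,tid=3,i&1=0
L=2*4+3=11  i=0*4+1*2+0=2

11,2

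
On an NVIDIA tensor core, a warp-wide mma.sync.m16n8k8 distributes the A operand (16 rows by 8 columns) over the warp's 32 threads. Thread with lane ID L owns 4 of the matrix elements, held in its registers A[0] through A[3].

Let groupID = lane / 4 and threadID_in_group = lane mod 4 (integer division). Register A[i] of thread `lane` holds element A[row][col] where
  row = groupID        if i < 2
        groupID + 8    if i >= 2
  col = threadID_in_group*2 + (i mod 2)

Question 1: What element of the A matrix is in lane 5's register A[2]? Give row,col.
5: G=1,T=1
[2] (1+8,1*2+0) = (9,2)

9,2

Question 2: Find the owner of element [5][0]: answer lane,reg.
r=5->g=5,rb=0  c=0->t=0,b0=0
L=5*4+0=20  i=0*2+0=0

20,0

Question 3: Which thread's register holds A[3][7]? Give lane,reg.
15,1

r=3⇒gr=3,Rb=0  c=7⇒th=3,odd=1
L=3*4+3=15  i=0*2+1=1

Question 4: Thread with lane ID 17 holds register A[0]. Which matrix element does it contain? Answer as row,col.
17: grp=4,tig=1
[0] (4+0,1*2+0) = (4,2)

4,2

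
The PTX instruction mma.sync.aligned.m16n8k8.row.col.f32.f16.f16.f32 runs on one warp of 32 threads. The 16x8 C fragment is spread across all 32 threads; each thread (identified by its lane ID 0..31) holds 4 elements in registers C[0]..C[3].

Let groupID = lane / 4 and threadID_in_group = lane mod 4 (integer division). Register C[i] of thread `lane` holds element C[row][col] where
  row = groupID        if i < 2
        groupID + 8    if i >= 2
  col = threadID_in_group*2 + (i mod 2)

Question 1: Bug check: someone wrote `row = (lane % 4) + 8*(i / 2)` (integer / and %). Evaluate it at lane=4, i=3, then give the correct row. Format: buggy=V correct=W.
buggy=8 correct=9

`(lane % 4) + 8*(i / 2)`[4,3]->8
lane 4->4/4=1, 4 mod 4=0
i=3  r:1+8->9  c:2·0+1->1
row: 8 vs 9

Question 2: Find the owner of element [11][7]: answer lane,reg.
15,3

r: 11->gid=3,r8=1  c: 7->tid=3,i&1=1
L=3*4+3=15  i=1*2+1=3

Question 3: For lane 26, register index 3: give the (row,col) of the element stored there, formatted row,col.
lane 26: gr=6 (26/4), th=2 (26%4)
i=3: r=6+8=14, c=2*2+1=5

14,5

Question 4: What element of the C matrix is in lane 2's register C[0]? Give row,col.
0,4

2: G=0,T=2
[0] (0+0,2*2+0) = (0,4)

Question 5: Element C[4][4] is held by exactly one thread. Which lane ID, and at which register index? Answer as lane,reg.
r=4->g=4,rb=0  c=4->t=2,b0=0
L=4*4+2=18  i=0*2+0=0

18,0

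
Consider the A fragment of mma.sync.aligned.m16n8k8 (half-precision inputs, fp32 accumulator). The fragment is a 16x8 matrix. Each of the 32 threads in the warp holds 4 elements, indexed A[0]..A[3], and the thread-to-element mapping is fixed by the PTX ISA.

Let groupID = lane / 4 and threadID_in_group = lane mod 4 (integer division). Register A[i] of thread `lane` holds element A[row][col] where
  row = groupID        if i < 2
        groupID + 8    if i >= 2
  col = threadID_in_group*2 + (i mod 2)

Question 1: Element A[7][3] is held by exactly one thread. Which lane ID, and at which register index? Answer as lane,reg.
29,1

r=7⇒gr=7,Rb=0  c=3⇒th=1,odd=1
L=7*4+1=29  i=0*2+1=1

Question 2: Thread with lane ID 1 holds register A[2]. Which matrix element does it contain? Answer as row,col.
lane 1->1/4=0, 1 mod 4=1
i=2  r:0+8->8  c:2·1+0->2

8,2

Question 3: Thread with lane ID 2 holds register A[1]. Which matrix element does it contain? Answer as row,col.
L=2=>grp=2>>2=0, tig=2&3=2
[1]=>row 0+0=0  col 2·2+1=5

0,5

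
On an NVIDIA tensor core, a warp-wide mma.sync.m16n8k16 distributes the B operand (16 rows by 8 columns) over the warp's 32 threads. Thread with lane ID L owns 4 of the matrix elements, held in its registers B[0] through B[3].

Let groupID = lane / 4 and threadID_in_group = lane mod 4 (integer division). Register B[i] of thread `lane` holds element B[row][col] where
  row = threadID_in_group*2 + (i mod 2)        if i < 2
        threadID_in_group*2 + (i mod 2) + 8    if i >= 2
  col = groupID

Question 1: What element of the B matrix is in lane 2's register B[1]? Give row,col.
lane 2: g=0 (2/4), t=2 (2%4)
i=1: r=2*2+1+0=5, c=g=0

5,0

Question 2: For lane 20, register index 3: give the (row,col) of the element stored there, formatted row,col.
9,5

20: g=5,t=0
[3] (0*2+1+8,5) = (9,5)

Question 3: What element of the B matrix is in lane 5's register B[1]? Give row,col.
3,1

lane 5: grp=1 (5/4), tig=1 (5%4)
i=1: r=1*2+1+0=3, c=grp=1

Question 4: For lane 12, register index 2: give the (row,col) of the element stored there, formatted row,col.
8,3

lane 12⇒12/4=3, 12 mod 4=0
i=2  r:2·0+0+8⇒8  c:3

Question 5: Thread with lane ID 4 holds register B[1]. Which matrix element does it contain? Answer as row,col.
lane 4: gr=1 (4/4), th=0 (4%4)
i=1: r=0*2+1+0=1, c=gr=1

1,1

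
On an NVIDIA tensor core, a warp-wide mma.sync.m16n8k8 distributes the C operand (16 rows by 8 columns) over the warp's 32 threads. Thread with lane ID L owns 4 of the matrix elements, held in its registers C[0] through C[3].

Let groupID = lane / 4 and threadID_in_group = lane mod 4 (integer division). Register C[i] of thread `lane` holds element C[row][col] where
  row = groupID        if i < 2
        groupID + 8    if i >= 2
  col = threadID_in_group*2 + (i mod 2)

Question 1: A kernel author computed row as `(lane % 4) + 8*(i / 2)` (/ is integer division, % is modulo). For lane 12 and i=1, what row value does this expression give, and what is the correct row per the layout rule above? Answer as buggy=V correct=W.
`(lane % 4) + 8*(i / 2)`[12,1]=>0
12: grp=3,tig=0
[1] (3+0,0*2+1) = (3,1)
row: 0 vs 3

buggy=0 correct=3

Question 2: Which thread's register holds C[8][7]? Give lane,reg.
3,3

r=8->g=0,rb=1  c=7->t=3,b0=1
L=0*4+3=3  i=1*2+1=3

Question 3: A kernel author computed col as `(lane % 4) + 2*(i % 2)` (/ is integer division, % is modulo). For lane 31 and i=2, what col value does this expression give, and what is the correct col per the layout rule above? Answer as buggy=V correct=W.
buggy=3 correct=6

`(lane % 4) + 2*(i % 2)`[31,2]->3
lane 31->31/4=7, 31 mod 4=3
i=2  r:7+8->15  c:2·3+0->6
col: 3 vs 6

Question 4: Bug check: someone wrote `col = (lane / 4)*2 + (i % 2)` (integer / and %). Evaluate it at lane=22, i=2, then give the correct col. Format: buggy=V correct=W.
`(lane / 4)*2 + (i % 2)`[22,2]->10
22: g=5,t=2
[2] (5+8,2*2+0) = (13,4)
col: 10 vs 4

buggy=10 correct=4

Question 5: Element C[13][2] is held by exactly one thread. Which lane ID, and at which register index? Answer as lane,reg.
21,2

r=13→G=5,rhi=1  c=2→T=1,p=0
L=5*4+1=21  i=1*2+0=2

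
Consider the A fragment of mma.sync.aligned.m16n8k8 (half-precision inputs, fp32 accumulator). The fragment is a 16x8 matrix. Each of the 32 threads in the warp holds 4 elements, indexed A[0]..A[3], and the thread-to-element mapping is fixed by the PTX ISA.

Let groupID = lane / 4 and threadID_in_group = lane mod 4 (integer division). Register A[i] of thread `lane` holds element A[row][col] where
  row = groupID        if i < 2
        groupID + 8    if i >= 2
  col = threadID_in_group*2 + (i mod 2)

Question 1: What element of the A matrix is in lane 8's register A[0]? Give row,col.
2,0

lane 8: g=2 (8/4), t=0 (8%4)
i=0: r=2+0=2, c=0*2+0=0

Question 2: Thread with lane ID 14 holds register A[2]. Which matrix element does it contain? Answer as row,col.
lane 14→14/4=3, 14 mod 4=2
i=2  r:3+8→11  c:2·2+0→4

11,4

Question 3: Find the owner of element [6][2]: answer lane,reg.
r:6=>grp=6,rB=0  c:2=>tig=1,lo=0
L=6*4+1=25  i=0*2+0=0

25,0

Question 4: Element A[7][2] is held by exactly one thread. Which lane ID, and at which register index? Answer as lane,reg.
r=7⇒gr=7,Rb=0  c=2⇒th=1,odd=0
L=7*4+1=29  i=0*2+0=0

29,0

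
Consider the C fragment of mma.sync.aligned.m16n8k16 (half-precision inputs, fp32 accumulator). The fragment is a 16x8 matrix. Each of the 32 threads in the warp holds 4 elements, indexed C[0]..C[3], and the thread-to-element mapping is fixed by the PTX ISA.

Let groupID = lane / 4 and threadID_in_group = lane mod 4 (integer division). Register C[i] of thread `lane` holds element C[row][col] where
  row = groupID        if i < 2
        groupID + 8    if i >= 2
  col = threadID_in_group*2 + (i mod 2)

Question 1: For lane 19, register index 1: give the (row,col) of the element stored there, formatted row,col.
4,7

lane 19: gr=4 (19/4), th=3 (19%4)
i=1: r=4+0=4, c=3*2+1=7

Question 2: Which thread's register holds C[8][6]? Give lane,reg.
3,2

r:8=>grp=0,rB=1  c:6=>tig=3,lo=0
L=0*4+3=3  i=1*2+0=2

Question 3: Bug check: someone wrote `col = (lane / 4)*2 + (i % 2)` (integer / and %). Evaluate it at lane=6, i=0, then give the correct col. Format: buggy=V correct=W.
`(lane / 4)*2 + (i % 2)`[6,0]⇒2
lane 6⇒6/4=1, 6 mod 4=2
i=0  r:1+0⇒1  c:2·2+0⇒4
col: 2 vs 4

buggy=2 correct=4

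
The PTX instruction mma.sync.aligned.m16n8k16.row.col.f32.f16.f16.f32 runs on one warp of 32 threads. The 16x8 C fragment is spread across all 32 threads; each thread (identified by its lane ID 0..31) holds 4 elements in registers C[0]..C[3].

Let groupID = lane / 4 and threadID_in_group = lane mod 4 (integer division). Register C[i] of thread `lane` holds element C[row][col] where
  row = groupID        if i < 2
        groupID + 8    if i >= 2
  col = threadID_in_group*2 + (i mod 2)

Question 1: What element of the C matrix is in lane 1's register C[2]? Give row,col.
1: grp=0,tig=1
[2] (0+8,1*2+0) = (8,2)

8,2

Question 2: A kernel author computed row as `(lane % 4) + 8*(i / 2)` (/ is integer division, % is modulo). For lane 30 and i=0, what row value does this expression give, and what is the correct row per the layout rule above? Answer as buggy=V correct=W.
buggy=2 correct=7

`(lane % 4) + 8*(i / 2)`[30,0]⇒2
lane 30: gr=7 (30/4), th=2 (30%4)
i=0: r=7+0=7, c=2*2+0=4
row: 2 vs 7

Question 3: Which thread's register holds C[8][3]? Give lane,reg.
1,3

r=8->g=0,rb=1  c=3->t=1,b0=1
L=0*4+1=1  i=1*2+1=3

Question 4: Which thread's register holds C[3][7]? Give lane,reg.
15,1

r:3=>grp=3,rB=0  c:7=>tig=3,lo=1
L=3*4+3=15  i=0*2+1=1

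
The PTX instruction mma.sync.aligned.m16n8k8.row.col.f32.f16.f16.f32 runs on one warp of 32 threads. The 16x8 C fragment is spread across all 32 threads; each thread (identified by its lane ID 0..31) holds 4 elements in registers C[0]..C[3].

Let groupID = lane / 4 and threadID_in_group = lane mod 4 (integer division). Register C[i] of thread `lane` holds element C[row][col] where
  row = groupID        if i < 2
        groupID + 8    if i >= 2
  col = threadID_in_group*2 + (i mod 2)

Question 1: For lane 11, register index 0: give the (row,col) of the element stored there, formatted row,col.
2,6

L=11→G=11>>2=2, T=11&3=3
[0]→row 2+0=2  col 3·2+0=6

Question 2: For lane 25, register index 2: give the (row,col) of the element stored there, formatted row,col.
14,2

25: grp=6,tig=1
[2] (6+8,1*2+0) = (14,2)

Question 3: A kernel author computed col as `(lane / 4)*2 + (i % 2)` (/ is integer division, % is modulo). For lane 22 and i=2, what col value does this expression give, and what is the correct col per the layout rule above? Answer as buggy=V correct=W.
buggy=10 correct=4

`(lane / 4)*2 + (i % 2)`[22,2]⇒10
lane 22⇒22/4=5, 22 mod 4=2
i=2  r:5+8⇒13  c:2·2+0⇒4
col: 10 vs 4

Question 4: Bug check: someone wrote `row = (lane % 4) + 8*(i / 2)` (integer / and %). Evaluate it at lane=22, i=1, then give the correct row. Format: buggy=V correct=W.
buggy=2 correct=5

`(lane % 4) + 8*(i / 2)`[22,1]⇒2
22: gr=5,th=2
[1] (5+0,2*2+1) = (5,5)
row: 2 vs 5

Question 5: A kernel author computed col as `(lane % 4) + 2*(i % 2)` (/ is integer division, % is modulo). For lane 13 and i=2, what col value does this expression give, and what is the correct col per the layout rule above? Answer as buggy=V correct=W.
buggy=1 correct=2

`(lane % 4) + 2*(i % 2)`[13,2]->1
L=13->gid=13>>2=3, tid=13&3=1
[2]->row 3+8=11  col 1·2+0=2
col: 1 vs 2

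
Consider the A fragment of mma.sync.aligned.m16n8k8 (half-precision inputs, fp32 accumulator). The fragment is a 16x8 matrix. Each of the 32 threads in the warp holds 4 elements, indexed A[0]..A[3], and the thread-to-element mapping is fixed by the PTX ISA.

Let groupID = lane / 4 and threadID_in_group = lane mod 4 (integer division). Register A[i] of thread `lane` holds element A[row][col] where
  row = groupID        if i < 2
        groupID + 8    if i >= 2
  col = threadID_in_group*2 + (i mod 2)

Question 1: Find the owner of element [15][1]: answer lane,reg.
28,3

r=15->g=7,rb=1  c=1->t=0,b0=1
L=7*4+0=28  i=1*2+1=3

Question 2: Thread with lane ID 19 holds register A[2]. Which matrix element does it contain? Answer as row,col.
12,6

lane 19: g=4 (19/4), t=3 (19%4)
i=2: r=4+8=12, c=3*2+0=6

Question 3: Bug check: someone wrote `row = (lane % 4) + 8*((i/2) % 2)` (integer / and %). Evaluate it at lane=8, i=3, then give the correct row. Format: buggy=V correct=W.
`(lane % 4) + 8*((i/2) % 2)`[8,3]⇒8
lane 8⇒8/4=2, 8 mod 4=0
i=3  r:2+8⇒10  c:2·0+1⇒1
row: 8 vs 10

buggy=8 correct=10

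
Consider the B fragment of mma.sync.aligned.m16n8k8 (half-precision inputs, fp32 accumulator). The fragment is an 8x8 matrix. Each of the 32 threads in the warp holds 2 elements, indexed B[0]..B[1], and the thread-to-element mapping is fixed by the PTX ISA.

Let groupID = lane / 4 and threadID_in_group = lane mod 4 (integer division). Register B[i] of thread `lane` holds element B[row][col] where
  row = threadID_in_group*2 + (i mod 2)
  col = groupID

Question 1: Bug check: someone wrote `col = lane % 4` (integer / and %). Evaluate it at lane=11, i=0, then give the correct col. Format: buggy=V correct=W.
`lane % 4`[11,0]→3
lane 11: G=2 (11/4), T=3 (11%4)
i=0: r=3*2+0=6, c=G=2
col: 3 vs 2

buggy=3 correct=2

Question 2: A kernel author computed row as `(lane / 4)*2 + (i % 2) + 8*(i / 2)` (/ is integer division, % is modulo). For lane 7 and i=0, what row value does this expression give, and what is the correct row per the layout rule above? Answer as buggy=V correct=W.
`(lane / 4)*2 + (i % 2) + 8*(i / 2)`[7,0]=>2
L=7=>grp=7>>2=1, tig=7&3=3
[0]=>row 3·2+0=6  col grp=1
row: 2 vs 6

buggy=2 correct=6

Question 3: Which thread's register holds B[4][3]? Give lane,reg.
14,0

c=3⇒gr=3  r=4⇒th=2,odd=0
L=3*4+2=14  i=0=0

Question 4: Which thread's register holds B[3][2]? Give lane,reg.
9,1

c:2=>grp=2  r:3=>tig=1,lo=1
L=2*4+1=9  i=1=1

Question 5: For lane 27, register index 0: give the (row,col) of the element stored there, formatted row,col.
lane 27: gid=6 (27/4), tid=3 (27%4)
i=0: r=3*2+0=6, c=gid=6

6,6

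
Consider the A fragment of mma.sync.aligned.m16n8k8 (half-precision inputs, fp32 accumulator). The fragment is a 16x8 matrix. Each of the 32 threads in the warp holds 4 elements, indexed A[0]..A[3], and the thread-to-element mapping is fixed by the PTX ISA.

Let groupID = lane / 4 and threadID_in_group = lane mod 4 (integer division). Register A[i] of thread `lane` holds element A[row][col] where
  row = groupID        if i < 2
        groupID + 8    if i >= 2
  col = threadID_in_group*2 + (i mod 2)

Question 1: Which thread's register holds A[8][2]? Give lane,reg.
r=8→G=0,rhi=1  c=2→T=1,p=0
L=0*4+1=1  i=1*2+0=2

1,2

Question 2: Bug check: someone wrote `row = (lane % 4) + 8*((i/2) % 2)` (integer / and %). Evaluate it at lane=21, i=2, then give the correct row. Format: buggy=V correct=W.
buggy=9 correct=13

`(lane % 4) + 8*((i/2) % 2)`[21,2]→9
21: G=5,T=1
[2] (5+8,1*2+0) = (13,2)
row: 9 vs 13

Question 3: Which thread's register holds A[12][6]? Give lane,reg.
19,2

r: 12->gid=4,r8=1  c: 6->tid=3,i&1=0
L=4*4+3=19  i=1*2+0=2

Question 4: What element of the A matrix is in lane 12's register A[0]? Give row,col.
3,0

12: grp=3,tig=0
[0] (3+0,0*2+0) = (3,0)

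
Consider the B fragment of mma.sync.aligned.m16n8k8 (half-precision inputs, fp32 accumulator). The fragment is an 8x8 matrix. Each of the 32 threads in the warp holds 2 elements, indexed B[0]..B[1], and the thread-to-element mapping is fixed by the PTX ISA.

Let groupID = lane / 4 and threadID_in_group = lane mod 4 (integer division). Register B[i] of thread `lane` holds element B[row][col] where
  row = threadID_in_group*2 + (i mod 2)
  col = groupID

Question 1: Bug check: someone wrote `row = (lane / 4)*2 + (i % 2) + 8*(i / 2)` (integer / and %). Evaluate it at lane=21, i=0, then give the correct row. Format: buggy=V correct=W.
`(lane / 4)*2 + (i % 2) + 8*(i / 2)`[21,0]=>10
lane 21: grp=5 (21/4), tig=1 (21%4)
i=0: r=1*2+0=2, c=grp=5
row: 10 vs 2

buggy=10 correct=2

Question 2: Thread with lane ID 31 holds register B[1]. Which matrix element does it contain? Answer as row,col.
lane 31->31/4=7, 31 mod 4=3
i=1  r:2·3+1->7  c:7

7,7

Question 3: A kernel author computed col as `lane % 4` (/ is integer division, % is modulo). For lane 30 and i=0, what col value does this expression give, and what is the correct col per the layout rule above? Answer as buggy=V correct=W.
`lane % 4`[30,0]=>2
lane 30=>30/4=7, 30 mod 4=2
i=0  r:2·2+0=>4  c:7
col: 2 vs 7

buggy=2 correct=7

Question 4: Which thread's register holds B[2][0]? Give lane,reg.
1,0

c: 0->gid=0  r: 2->tid=1,i&1=0
L=0*4+1=1  i=0=0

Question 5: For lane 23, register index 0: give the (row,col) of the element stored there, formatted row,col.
6,5

23: g=5,t=3
[0] (3*2+0,5) = (6,5)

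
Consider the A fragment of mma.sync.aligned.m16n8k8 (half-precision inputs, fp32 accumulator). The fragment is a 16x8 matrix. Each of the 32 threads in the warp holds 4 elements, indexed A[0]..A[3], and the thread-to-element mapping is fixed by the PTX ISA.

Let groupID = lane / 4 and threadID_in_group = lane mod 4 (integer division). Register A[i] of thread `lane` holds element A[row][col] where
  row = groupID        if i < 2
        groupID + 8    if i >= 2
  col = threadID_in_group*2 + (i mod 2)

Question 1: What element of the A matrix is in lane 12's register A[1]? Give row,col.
lane 12: G=3 (12/4), T=0 (12%4)
i=1: r=3+0=3, c=0*2+1=1

3,1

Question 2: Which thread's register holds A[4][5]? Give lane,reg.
18,1

r: 4->gid=4,r8=0  c: 5->tid=2,i&1=1
L=4*4+2=18  i=0*2+1=1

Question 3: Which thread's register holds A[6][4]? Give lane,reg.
r: 6->gid=6,r8=0  c: 4->tid=2,i&1=0
L=6*4+2=26  i=0*2+0=0

26,0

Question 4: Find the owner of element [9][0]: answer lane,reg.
4,2

r=9->g=1,rb=1  c=0->t=0,b0=0
L=1*4+0=4  i=1*2+0=2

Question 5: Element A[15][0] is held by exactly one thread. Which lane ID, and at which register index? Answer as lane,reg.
r=15->g=7,rb=1  c=0->t=0,b0=0
L=7*4+0=28  i=1*2+0=2

28,2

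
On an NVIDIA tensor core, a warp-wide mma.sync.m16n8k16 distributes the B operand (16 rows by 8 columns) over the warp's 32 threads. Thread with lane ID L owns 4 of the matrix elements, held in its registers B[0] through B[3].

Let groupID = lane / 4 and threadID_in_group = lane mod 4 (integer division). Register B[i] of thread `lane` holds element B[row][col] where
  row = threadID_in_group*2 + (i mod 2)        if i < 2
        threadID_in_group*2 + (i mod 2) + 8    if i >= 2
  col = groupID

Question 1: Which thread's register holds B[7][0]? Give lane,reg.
3,1

c=0⇒gr=0  r=7⇒Rb=0,th=3,odd=1
L=0*4+3=3  i=0*2+1=1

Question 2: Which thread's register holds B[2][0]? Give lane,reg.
c=0→G=0  r=2→rhi=0,T=1,p=0
L=0*4+1=1  i=0*2+0=0

1,0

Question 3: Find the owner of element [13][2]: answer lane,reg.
c=2⇒gr=2  r=13⇒Rb=1,th=2,odd=1
L=2*4+2=10  i=1*2+1=3

10,3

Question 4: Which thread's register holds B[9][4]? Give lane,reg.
c: 4->gid=4  r: 9->r8=1,tid=0,i&1=1
L=4*4+0=16  i=1*2+1=3

16,3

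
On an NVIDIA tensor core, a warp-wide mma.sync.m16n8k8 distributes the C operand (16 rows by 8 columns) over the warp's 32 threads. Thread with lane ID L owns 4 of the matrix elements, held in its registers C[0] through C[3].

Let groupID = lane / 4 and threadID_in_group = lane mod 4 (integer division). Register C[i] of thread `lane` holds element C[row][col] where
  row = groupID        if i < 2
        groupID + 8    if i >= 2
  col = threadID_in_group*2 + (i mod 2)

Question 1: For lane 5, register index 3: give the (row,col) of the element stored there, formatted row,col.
lane 5->5/4=1, 5 mod 4=1
i=3  r:1+8->9  c:2·1+1->3

9,3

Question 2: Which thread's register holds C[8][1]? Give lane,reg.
0,3

r:8=>grp=0,rB=1  c:1=>tig=0,lo=1
L=0*4+0=0  i=1*2+1=3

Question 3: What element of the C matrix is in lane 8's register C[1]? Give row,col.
L=8→G=8>>2=2, T=8&3=0
[1]→row 2+0=2  col 0·2+1=1

2,1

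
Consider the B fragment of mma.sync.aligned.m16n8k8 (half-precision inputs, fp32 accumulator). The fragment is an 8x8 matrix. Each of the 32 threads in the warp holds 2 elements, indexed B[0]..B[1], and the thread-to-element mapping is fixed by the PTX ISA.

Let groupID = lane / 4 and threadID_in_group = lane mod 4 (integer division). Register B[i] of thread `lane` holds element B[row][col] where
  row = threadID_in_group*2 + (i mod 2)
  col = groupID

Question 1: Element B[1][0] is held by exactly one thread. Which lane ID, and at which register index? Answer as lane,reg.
0,1

c: 0->gid=0  r: 1->tid=0,i&1=1
L=0*4+0=0  i=1=1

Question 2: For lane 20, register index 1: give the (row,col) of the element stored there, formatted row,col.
20: G=5,T=0
[1] (0*2+1,5) = (1,5)

1,5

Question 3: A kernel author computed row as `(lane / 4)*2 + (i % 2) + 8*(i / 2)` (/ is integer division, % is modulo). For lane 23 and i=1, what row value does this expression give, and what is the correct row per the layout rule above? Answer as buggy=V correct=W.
buggy=11 correct=7

`(lane / 4)*2 + (i % 2) + 8*(i / 2)`[23,1]=>11
23: grp=5,tig=3
[1] (3*2+1,5) = (7,5)
row: 11 vs 7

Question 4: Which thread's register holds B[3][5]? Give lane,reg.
21,1

c: 5->gid=5  r: 3->tid=1,i&1=1
L=5*4+1=21  i=1=1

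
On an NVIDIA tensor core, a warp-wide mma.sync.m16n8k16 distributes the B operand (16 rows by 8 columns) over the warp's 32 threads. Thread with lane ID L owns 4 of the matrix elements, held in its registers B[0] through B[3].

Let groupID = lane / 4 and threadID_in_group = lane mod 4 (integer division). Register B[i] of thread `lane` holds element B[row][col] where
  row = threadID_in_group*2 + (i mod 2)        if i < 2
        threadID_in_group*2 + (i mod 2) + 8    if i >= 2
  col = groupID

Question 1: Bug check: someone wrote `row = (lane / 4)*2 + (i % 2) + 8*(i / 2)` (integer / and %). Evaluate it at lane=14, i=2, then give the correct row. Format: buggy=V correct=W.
`(lane / 4)*2 + (i % 2) + 8*(i / 2)`[14,2]=>14
L=14=>grp=14>>2=3, tig=14&3=2
[2]=>row 2·2+0+8=12  col grp=3
row: 14 vs 12

buggy=14 correct=12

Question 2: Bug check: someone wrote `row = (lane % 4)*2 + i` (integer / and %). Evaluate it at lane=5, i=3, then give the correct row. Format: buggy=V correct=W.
`(lane % 4)*2 + i`[5,3]->5
lane 5: gid=1 (5/4), tid=1 (5%4)
i=3: r=1*2+1+8=11, c=gid=1
row: 5 vs 11

buggy=5 correct=11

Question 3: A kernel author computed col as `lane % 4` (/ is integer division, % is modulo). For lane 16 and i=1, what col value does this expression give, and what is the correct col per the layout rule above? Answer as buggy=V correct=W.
`lane % 4`[16,1]=>0
lane 16: grp=4 (16/4), tig=0 (16%4)
i=1: r=0*2+1+0=1, c=grp=4
col: 0 vs 4

buggy=0 correct=4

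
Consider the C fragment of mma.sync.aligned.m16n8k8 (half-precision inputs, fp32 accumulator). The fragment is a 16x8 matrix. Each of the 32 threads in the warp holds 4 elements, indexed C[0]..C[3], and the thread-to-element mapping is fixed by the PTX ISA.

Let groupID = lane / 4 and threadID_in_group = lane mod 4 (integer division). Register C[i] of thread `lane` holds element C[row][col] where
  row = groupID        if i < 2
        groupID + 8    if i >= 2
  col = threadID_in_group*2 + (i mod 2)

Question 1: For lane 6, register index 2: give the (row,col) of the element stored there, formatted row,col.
9,4

6: g=1,t=2
[2] (1+8,2*2+0) = (9,4)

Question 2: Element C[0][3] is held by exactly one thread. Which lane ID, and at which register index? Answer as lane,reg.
1,1

r=0->g=0,rb=0  c=3->t=1,b0=1
L=0*4+1=1  i=0*2+1=1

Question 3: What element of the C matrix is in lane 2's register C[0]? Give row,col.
0,4

2: grp=0,tig=2
[0] (0+0,2*2+0) = (0,4)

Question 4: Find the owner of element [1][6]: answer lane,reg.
7,0

r=1⇒gr=1,Rb=0  c=6⇒th=3,odd=0
L=1*4+3=7  i=0*2+0=0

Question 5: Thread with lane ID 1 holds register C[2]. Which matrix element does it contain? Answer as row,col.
8,2

1: g=0,t=1
[2] (0+8,1*2+0) = (8,2)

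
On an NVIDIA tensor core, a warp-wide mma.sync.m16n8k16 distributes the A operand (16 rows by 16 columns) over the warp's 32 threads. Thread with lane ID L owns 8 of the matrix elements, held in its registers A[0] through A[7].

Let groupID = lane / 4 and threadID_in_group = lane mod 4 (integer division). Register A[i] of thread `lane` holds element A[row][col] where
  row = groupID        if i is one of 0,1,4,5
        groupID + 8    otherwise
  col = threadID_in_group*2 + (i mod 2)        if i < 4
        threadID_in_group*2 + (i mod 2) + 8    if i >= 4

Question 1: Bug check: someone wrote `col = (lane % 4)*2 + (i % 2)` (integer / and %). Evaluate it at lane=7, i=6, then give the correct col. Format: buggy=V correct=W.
buggy=6 correct=14

`(lane % 4)*2 + (i % 2)`[7,6]->6
lane 7: g=1 (7/4), t=3 (7%4)
i=6: r=1+8=9, c=3*2+0+8=14
col: 6 vs 14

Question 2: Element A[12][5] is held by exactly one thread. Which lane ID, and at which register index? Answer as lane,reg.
18,3

r=12→G=4,rhi=1  c=5→chi=0,T=2,p=1
L=4*4+2=18  i=0*4+1*2+1=3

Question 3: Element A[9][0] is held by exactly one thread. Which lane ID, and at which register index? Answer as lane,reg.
4,2

r=9→G=1,rhi=1  c=0→chi=0,T=0,p=0
L=1*4+0=4  i=0*4+1*2+0=2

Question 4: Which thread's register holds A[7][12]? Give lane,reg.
30,4

r:7=>grp=7,rB=0  c:12=>cB=1,tig=2,lo=0
L=7*4+2=30  i=1*4+0*2+0=4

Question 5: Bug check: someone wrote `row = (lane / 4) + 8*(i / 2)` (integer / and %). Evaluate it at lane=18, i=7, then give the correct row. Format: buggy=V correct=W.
buggy=28 correct=12

`(lane / 4) + 8*(i / 2)`[18,7]=>28
lane 18=>18/4=4, 18 mod 4=2
i=7  r:4+8=>12  c:2·2+1+8=>13
row: 28 vs 12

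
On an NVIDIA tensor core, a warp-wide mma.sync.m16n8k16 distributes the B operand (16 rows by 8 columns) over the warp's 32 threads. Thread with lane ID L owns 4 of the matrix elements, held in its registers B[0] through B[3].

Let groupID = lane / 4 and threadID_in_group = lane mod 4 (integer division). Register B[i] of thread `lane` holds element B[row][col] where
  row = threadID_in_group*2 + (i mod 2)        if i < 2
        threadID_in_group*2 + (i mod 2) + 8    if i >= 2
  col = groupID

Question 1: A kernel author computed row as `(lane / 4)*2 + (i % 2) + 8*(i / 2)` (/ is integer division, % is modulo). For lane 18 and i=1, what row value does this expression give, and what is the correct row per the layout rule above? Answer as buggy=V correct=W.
`(lane / 4)*2 + (i % 2) + 8*(i / 2)`[18,1]=>9
lane 18: grp=4 (18/4), tig=2 (18%4)
i=1: r=2*2+1+0=5, c=grp=4
row: 9 vs 5

buggy=9 correct=5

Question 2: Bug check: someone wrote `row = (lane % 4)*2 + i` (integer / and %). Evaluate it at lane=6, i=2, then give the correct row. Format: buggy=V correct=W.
`(lane % 4)*2 + i`[6,2]->6
6: gid=1,tid=2
[2] (2*2+0+8,1) = (12,1)
row: 6 vs 12

buggy=6 correct=12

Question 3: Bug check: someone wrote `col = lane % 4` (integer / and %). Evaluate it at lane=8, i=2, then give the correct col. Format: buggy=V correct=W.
`lane % 4`[8,2]->0
8: gid=2,tid=0
[2] (0*2+0+8,2) = (8,2)
col: 0 vs 2

buggy=0 correct=2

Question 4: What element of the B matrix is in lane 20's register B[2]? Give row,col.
lane 20: grp=5 (20/4), tig=0 (20%4)
i=2: r=0*2+0+8=8, c=grp=5

8,5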